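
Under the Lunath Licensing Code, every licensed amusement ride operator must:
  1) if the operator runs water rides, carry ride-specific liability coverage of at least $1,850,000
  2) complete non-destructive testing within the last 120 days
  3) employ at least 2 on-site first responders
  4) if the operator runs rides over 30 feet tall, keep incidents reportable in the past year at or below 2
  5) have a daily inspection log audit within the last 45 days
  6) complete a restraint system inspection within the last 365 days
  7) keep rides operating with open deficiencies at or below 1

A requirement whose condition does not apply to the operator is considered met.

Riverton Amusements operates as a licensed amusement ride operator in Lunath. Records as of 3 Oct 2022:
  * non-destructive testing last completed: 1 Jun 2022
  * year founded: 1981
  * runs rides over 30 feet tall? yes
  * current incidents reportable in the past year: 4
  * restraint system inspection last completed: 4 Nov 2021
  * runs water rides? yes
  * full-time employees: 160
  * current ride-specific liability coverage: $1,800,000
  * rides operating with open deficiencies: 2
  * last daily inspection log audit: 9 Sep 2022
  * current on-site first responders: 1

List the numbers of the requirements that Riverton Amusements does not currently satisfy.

1. condition 'runs water rides' holds; ride-specific liability coverage $1,800,000 < $1,850,000 → not met
2. non-destructive testing 124 days ago vs limit 120 → not met
3. on-site first responders 1 < 2 → not met
4. condition 'runs rides over 30 feet tall' holds; incidents reportable in the past year 4 > 2 → not met
5. daily inspection log audit 24 days ago vs limit 45 → met
6. restraint system inspection 333 days ago vs limit 365 → met
7. rides operating with open deficiencies 2 > 1 → not met
Not met: 1, 2, 3, 4, 7

1, 2, 3, 4, 7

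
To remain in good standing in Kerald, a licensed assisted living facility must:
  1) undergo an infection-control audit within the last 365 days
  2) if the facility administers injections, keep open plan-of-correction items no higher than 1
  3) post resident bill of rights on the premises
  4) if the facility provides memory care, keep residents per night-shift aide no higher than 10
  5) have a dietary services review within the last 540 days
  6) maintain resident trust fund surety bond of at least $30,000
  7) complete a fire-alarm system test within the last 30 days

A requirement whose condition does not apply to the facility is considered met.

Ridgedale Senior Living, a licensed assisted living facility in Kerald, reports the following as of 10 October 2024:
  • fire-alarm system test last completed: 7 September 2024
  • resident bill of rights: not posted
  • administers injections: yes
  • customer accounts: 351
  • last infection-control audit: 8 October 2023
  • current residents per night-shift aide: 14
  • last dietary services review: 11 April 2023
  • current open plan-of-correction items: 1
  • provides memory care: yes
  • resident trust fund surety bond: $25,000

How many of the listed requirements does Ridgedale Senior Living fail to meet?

1. infection-control audit 368 days ago vs limit 365 → not met
2. condition 'administers injections' holds; open plan-of-correction items 1 ≤ 1 → met
3. resident bill of rights absent → not met
4. condition 'provides memory care' holds; residents per night-shift aide 14 > 10 → not met
5. dietary services review 548 days ago vs limit 540 → not met
6. resident trust fund surety bond $25,000 < $30,000 → not met
7. fire-alarm system test 33 days ago vs limit 30 → not met
Not met: 6 of 7

6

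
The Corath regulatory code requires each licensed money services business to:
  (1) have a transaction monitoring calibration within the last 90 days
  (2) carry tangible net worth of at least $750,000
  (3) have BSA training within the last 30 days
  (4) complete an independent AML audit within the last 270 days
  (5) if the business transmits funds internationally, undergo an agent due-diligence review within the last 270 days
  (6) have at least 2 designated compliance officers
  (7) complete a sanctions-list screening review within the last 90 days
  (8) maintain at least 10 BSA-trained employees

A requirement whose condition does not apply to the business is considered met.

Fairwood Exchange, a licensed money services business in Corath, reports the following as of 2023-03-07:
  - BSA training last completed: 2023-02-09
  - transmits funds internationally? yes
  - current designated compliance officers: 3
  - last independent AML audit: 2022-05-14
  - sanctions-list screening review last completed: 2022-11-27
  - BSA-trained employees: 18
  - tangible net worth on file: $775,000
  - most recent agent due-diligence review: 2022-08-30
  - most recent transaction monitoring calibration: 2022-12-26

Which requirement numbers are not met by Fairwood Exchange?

4, 7

1. transaction monitoring calibration 71 days ago vs limit 90 → met
2. tangible net worth $775,000 ≥ $750,000 → met
3. BSA training 26 days ago vs limit 30 → met
4. independent AML audit 297 days ago vs limit 270 → not met
5. condition 'transmits funds internationally' holds; agent due-diligence review 189 days ago vs limit 270 → met
6. designated compliance officers 3 ≥ 2 → met
7. sanctions-list screening review 100 days ago vs limit 90 → not met
8. BSA-trained employees 18 ≥ 10 → met
Not met: 4, 7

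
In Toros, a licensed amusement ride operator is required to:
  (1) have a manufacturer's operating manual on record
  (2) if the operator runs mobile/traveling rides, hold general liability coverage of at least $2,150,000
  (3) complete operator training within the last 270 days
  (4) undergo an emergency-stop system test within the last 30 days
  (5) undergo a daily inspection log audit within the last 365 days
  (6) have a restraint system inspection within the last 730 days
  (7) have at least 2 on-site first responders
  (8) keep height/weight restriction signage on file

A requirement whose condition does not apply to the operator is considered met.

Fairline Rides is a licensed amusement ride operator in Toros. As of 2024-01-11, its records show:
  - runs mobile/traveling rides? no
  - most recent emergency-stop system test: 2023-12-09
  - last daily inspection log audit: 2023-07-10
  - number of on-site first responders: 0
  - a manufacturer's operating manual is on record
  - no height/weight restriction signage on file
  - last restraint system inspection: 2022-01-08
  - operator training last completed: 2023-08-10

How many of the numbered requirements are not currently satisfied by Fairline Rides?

1. manufacturer's operating manual present → met
2. condition 'runs mobile/traveling rides' does not hold → requirement n/a → met
3. operator training 154 days ago vs limit 270 → met
4. emergency-stop system test 33 days ago vs limit 30 → not met
5. daily inspection log audit 185 days ago vs limit 365 → met
6. restraint system inspection 733 days ago vs limit 730 → not met
7. on-site first responders 0 < 2 → not met
8. height/weight restriction signage absent → not met
Not met: 4 of 8

4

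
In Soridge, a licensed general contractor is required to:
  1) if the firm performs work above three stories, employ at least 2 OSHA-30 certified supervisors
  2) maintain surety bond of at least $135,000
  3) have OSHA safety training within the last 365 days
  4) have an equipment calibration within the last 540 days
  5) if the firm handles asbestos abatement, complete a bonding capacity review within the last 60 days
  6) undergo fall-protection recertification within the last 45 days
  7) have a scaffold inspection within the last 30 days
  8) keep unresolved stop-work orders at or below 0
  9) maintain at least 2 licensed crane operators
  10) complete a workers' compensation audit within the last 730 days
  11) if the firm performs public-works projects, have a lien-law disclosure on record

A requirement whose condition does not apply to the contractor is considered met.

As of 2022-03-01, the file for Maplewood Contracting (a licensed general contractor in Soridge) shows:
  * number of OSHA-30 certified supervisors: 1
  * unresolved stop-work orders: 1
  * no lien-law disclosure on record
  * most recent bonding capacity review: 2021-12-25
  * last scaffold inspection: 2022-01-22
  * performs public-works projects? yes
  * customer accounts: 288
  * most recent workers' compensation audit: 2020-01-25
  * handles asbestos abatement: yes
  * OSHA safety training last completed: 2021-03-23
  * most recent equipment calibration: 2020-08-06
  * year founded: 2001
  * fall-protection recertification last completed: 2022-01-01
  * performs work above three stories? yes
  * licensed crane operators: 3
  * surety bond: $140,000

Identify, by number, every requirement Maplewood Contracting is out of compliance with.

1, 4, 5, 6, 7, 8, 10, 11

1. condition 'performs work above three stories' holds; OSHA-30 certified supervisors 1 < 2 → not met
2. surety bond $140,000 ≥ $135,000 → met
3. OSHA safety training 343 days ago vs limit 365 → met
4. equipment calibration 572 days ago vs limit 540 → not met
5. condition 'handles asbestos abatement' holds; bonding capacity review 66 days ago vs limit 60 → not met
6. fall-protection recertification 59 days ago vs limit 45 → not met
7. scaffold inspection 38 days ago vs limit 30 → not met
8. unresolved stop-work orders 1 > 0 → not met
9. licensed crane operators 3 ≥ 2 → met
10. workers' compensation audit 766 days ago vs limit 730 → not met
11. condition 'performs public-works projects' holds; lien-law disclosure absent → not met
Not met: 1, 4, 5, 6, 7, 8, 10, 11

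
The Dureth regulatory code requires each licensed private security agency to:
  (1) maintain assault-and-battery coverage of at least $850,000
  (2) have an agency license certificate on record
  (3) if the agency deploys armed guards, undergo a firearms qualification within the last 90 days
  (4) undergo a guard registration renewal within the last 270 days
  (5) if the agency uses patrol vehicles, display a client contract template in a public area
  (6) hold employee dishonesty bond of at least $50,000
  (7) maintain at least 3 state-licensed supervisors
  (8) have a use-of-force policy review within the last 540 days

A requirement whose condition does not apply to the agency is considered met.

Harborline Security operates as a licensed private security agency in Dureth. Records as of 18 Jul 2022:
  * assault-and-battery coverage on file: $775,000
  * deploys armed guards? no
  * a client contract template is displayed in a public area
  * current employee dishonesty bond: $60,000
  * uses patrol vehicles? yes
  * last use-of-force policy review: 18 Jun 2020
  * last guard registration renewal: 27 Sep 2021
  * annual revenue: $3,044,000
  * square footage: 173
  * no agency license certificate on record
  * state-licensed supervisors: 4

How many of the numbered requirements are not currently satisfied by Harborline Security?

1. assault-and-battery coverage $775,000 < $850,000 → not met
2. agency license certificate absent → not met
3. condition 'deploys armed guards' does not hold → requirement n/a → met
4. guard registration renewal 294 days ago vs limit 270 → not met
5. condition 'uses patrol vehicles' holds; client contract template present → met
6. employee dishonesty bond $60,000 ≥ $50,000 → met
7. state-licensed supervisors 4 ≥ 3 → met
8. use-of-force policy review 760 days ago vs limit 540 → not met
Not met: 4 of 8

4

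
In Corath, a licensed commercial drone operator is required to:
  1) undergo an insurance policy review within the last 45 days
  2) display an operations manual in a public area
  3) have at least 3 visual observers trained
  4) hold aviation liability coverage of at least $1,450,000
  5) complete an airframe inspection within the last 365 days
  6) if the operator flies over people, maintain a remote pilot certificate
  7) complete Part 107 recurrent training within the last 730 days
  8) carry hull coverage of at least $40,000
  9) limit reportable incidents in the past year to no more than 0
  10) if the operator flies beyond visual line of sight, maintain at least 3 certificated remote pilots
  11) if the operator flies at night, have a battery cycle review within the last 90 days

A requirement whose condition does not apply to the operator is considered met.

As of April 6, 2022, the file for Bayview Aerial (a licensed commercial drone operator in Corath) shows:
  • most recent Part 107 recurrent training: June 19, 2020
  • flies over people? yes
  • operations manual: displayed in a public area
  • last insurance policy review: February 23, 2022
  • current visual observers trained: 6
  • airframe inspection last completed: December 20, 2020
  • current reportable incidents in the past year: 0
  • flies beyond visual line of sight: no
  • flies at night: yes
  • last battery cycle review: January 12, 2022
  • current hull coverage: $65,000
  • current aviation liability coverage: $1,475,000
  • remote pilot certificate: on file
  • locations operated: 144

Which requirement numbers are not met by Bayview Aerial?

1. insurance policy review 42 days ago vs limit 45 → met
2. operations manual present → met
3. visual observers trained 6 ≥ 3 → met
4. aviation liability coverage $1,475,000 ≥ $1,450,000 → met
5. airframe inspection 472 days ago vs limit 365 → not met
6. condition 'flies over people' holds; remote pilot certificate present → met
7. Part 107 recurrent training 656 days ago vs limit 730 → met
8. hull coverage $65,000 ≥ $40,000 → met
9. reportable incidents in the past year 0 ≤ 0 → met
10. condition 'flies beyond visual line of sight' does not hold → requirement n/a → met
11. condition 'flies at night' holds; battery cycle review 84 days ago vs limit 90 → met
Not met: 5

5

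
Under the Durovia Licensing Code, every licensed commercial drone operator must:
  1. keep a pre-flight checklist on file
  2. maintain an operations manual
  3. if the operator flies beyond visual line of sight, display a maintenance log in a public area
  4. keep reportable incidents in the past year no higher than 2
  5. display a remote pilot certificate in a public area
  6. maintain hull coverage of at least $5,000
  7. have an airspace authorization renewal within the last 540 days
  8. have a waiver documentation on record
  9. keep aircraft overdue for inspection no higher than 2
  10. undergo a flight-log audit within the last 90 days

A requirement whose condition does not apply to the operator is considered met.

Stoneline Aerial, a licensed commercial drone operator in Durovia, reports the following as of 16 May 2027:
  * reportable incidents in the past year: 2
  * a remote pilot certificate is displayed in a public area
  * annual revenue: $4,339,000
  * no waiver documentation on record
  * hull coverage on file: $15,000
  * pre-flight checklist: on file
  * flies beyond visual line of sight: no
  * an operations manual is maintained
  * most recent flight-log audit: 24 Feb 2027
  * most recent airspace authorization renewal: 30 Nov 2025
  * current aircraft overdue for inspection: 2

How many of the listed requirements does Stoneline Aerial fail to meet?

1

1. pre-flight checklist present → met
2. operations manual present → met
3. condition 'flies beyond visual line of sight' does not hold → requirement n/a → met
4. reportable incidents in the past year 2 ≤ 2 → met
5. remote pilot certificate present → met
6. hull coverage $15,000 ≥ $5,000 → met
7. airspace authorization renewal 532 days ago vs limit 540 → met
8. waiver documentation absent → not met
9. aircraft overdue for inspection 2 ≤ 2 → met
10. flight-log audit 81 days ago vs limit 90 → met
Not met: 1 of 10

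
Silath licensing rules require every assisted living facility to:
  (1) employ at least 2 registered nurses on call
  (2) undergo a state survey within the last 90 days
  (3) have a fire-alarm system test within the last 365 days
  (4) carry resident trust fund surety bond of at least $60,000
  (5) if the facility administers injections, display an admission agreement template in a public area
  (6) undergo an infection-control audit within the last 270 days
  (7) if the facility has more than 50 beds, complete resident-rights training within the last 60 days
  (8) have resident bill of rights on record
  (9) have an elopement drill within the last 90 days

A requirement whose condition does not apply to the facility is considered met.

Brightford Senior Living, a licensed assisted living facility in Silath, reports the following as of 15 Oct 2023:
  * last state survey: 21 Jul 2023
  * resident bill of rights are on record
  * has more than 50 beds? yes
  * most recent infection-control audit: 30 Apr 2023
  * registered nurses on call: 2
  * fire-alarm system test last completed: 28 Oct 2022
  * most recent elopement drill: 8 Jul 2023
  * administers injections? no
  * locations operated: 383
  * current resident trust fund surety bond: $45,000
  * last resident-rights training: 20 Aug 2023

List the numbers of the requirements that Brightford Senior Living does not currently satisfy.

1. registered nurses on call 2 ≥ 2 → met
2. state survey 86 days ago vs limit 90 → met
3. fire-alarm system test 352 days ago vs limit 365 → met
4. resident trust fund surety bond $45,000 < $60,000 → not met
5. condition 'administers injections' does not hold → requirement n/a → met
6. infection-control audit 168 days ago vs limit 270 → met
7. condition 'has more than 50 beds' holds; resident-rights training 56 days ago vs limit 60 → met
8. resident bill of rights present → met
9. elopement drill 99 days ago vs limit 90 → not met
Not met: 4, 9

4, 9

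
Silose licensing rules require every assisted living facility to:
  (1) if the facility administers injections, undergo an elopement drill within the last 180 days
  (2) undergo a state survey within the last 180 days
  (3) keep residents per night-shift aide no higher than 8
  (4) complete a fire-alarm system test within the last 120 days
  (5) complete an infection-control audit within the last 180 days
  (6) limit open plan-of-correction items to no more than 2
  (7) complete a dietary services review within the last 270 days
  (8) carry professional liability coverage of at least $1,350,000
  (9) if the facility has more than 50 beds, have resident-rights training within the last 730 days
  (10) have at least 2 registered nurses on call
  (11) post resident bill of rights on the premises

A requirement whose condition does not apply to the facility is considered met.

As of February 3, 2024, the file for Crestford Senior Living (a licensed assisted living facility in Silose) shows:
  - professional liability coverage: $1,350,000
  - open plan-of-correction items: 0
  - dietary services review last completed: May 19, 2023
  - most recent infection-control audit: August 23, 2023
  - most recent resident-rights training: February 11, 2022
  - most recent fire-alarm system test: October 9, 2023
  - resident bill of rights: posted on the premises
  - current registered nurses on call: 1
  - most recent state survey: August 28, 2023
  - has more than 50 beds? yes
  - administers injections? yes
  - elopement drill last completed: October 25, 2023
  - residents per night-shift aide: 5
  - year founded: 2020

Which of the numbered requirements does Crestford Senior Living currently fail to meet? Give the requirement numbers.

10

1. condition 'administers injections' holds; elopement drill 101 days ago vs limit 180 → met
2. state survey 159 days ago vs limit 180 → met
3. residents per night-shift aide 5 ≤ 8 → met
4. fire-alarm system test 117 days ago vs limit 120 → met
5. infection-control audit 164 days ago vs limit 180 → met
6. open plan-of-correction items 0 ≤ 2 → met
7. dietary services review 260 days ago vs limit 270 → met
8. professional liability coverage $1,350,000 ≥ $1,350,000 → met
9. condition 'has more than 50 beds' holds; resident-rights training 722 days ago vs limit 730 → met
10. registered nurses on call 1 < 2 → not met
11. resident bill of rights present → met
Not met: 10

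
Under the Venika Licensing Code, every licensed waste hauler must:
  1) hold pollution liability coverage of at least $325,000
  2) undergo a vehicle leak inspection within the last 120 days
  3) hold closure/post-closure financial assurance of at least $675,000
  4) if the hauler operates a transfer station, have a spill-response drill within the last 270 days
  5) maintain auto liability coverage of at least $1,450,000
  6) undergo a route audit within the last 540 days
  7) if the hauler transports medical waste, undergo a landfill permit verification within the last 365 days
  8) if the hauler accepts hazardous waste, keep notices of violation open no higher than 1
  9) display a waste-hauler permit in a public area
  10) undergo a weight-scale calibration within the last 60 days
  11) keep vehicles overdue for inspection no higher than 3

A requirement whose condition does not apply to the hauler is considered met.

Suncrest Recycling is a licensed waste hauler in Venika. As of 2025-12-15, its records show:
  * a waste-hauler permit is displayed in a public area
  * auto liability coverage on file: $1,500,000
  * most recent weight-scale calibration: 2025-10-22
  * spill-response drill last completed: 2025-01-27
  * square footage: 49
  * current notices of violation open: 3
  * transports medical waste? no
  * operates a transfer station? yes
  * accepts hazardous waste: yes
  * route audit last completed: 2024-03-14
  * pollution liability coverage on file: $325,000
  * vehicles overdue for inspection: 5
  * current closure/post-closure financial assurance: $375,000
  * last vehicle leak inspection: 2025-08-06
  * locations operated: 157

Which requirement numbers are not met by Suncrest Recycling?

2, 3, 4, 6, 8, 11

1. pollution liability coverage $325,000 ≥ $325,000 → met
2. vehicle leak inspection 131 days ago vs limit 120 → not met
3. closure/post-closure financial assurance $375,000 < $675,000 → not met
4. condition 'operates a transfer station' holds; spill-response drill 322 days ago vs limit 270 → not met
5. auto liability coverage $1,500,000 ≥ $1,450,000 → met
6. route audit 641 days ago vs limit 540 → not met
7. condition 'transports medical waste' does not hold → requirement n/a → met
8. condition 'accepts hazardous waste' holds; notices of violation open 3 > 1 → not met
9. waste-hauler permit present → met
10. weight-scale calibration 54 days ago vs limit 60 → met
11. vehicles overdue for inspection 5 > 3 → not met
Not met: 2, 3, 4, 6, 8, 11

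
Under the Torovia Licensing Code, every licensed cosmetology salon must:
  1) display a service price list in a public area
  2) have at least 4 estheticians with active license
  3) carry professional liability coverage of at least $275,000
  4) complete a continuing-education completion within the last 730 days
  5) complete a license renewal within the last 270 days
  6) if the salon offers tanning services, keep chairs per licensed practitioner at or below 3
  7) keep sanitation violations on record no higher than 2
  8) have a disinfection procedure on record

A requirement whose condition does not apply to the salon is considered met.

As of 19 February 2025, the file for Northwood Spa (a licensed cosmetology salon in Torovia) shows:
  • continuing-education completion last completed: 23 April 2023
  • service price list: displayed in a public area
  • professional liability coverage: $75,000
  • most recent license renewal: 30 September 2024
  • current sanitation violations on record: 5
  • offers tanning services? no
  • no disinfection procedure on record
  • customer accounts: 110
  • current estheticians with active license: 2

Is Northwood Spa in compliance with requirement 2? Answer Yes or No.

No

2. estheticians with active license 2 < 4 → not met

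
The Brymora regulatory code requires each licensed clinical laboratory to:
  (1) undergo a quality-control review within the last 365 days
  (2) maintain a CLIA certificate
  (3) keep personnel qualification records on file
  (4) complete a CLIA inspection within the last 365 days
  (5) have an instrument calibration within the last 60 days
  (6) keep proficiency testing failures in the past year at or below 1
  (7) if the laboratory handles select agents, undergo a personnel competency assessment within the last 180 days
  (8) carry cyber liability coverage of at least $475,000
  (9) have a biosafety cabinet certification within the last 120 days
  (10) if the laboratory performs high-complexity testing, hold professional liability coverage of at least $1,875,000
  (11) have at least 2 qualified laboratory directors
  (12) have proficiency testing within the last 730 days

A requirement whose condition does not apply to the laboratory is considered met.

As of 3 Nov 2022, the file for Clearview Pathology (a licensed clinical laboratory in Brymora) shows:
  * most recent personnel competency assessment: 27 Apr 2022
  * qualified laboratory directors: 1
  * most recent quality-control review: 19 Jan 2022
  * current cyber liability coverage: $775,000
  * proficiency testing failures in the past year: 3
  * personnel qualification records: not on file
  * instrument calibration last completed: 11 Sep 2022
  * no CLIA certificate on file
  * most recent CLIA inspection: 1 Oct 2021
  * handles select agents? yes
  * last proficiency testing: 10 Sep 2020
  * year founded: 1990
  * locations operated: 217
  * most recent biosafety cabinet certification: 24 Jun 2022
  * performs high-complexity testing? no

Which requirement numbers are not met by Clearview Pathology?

2, 3, 4, 6, 7, 9, 11, 12

1. quality-control review 288 days ago vs limit 365 → met
2. CLIA certificate absent → not met
3. personnel qualification records absent → not met
4. CLIA inspection 398 days ago vs limit 365 → not met
5. instrument calibration 53 days ago vs limit 60 → met
6. proficiency testing failures in the past year 3 > 1 → not met
7. condition 'handles select agents' holds; personnel competency assessment 190 days ago vs limit 180 → not met
8. cyber liability coverage $775,000 ≥ $475,000 → met
9. biosafety cabinet certification 132 days ago vs limit 120 → not met
10. condition 'performs high-complexity testing' does not hold → requirement n/a → met
11. qualified laboratory directors 1 < 2 → not met
12. proficiency testing 784 days ago vs limit 730 → not met
Not met: 2, 3, 4, 6, 7, 9, 11, 12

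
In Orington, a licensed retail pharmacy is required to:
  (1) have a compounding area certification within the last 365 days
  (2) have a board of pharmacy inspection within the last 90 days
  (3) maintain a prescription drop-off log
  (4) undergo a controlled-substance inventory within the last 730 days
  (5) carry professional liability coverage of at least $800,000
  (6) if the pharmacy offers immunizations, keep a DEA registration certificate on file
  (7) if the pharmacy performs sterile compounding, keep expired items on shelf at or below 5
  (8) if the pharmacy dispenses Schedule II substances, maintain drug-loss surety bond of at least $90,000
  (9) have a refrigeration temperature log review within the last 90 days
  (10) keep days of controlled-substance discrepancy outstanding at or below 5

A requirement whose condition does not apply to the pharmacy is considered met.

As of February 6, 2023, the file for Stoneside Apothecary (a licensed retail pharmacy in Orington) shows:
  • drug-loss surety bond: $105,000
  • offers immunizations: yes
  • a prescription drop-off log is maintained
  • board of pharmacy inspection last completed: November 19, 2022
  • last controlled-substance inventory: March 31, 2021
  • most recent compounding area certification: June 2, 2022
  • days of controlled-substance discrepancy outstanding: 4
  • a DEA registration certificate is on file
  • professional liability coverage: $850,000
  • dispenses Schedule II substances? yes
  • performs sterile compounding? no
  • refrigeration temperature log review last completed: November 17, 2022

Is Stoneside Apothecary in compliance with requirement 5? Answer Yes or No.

Yes

5. professional liability coverage $850,000 ≥ $800,000 → met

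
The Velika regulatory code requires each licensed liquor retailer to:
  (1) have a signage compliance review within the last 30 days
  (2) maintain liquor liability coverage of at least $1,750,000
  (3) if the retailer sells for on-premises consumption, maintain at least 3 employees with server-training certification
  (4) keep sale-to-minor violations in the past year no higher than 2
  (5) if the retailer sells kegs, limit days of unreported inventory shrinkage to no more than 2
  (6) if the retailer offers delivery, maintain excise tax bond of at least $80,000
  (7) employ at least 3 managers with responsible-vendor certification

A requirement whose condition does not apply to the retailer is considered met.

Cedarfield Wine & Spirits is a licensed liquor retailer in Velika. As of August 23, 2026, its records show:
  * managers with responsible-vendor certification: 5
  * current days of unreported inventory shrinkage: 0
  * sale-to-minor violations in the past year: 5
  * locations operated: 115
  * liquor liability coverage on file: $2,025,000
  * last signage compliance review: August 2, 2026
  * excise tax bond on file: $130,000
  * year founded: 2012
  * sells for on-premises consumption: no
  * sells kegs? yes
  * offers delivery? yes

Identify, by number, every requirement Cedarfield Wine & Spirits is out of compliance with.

4

1. signage compliance review 21 days ago vs limit 30 → met
2. liquor liability coverage $2,025,000 ≥ $1,750,000 → met
3. condition 'sells for on-premises consumption' does not hold → requirement n/a → met
4. sale-to-minor violations in the past year 5 > 2 → not met
5. condition 'sells kegs' holds; days of unreported inventory shrinkage 0 ≤ 2 → met
6. condition 'offers delivery' holds; excise tax bond $130,000 ≥ $80,000 → met
7. managers with responsible-vendor certification 5 ≥ 3 → met
Not met: 4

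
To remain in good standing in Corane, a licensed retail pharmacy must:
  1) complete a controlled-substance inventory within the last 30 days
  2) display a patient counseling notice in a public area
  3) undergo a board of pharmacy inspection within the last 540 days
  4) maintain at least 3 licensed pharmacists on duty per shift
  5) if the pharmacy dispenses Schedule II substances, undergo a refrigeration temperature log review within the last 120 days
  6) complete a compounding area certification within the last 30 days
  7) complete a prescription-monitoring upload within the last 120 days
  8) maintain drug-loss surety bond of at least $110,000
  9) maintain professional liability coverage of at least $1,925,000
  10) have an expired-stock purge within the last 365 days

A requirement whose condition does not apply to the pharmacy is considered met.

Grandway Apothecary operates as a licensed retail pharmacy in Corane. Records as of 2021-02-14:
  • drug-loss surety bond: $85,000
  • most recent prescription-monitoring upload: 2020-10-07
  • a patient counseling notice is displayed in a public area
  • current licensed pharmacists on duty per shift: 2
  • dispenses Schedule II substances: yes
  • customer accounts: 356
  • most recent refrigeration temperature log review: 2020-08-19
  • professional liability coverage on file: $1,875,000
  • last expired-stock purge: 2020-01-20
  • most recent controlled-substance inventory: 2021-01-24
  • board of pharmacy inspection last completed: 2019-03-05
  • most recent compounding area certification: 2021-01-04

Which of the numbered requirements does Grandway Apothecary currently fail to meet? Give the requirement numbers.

3, 4, 5, 6, 7, 8, 9, 10

1. controlled-substance inventory 21 days ago vs limit 30 → met
2. patient counseling notice present → met
3. board of pharmacy inspection 712 days ago vs limit 540 → not met
4. licensed pharmacists on duty per shift 2 < 3 → not met
5. condition 'dispenses Schedule II substances' holds; refrigeration temperature log review 179 days ago vs limit 120 → not met
6. compounding area certification 41 days ago vs limit 30 → not met
7. prescription-monitoring upload 130 days ago vs limit 120 → not met
8. drug-loss surety bond $85,000 < $110,000 → not met
9. professional liability coverage $1,875,000 < $1,925,000 → not met
10. expired-stock purge 391 days ago vs limit 365 → not met
Not met: 3, 4, 5, 6, 7, 8, 9, 10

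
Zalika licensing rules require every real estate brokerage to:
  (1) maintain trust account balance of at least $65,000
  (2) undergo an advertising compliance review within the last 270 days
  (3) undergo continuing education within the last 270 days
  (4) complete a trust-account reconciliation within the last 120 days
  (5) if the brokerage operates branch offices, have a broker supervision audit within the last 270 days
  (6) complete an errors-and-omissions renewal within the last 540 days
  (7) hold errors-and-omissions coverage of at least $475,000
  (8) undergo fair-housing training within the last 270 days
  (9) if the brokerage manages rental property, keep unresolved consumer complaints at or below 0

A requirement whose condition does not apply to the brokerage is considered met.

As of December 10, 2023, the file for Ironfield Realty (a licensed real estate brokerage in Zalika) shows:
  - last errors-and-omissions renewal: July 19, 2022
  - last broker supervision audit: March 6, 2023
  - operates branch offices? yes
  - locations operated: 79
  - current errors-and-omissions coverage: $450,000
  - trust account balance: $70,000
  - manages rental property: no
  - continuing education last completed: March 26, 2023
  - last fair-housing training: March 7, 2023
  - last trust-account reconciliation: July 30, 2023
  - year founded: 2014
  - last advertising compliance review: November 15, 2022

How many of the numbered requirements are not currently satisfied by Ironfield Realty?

5

1. trust account balance $70,000 ≥ $65,000 → met
2. advertising compliance review 390 days ago vs limit 270 → not met
3. continuing education 259 days ago vs limit 270 → met
4. trust-account reconciliation 133 days ago vs limit 120 → not met
5. condition 'operates branch offices' holds; broker supervision audit 279 days ago vs limit 270 → not met
6. errors-and-omissions renewal 509 days ago vs limit 540 → met
7. errors-and-omissions coverage $450,000 < $475,000 → not met
8. fair-housing training 278 days ago vs limit 270 → not met
9. condition 'manages rental property' does not hold → requirement n/a → met
Not met: 5 of 9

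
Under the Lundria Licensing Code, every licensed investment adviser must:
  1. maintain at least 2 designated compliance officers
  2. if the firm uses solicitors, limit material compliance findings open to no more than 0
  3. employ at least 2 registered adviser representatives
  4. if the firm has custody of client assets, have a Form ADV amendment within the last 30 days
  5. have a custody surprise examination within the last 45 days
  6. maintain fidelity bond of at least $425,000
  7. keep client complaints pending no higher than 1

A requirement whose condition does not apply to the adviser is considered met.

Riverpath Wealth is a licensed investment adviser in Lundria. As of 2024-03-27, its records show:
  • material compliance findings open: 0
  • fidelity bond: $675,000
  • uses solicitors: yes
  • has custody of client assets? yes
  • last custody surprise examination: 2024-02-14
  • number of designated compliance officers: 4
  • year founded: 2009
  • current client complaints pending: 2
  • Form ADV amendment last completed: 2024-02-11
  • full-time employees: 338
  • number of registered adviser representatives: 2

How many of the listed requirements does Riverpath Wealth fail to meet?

2

1. designated compliance officers 4 ≥ 2 → met
2. condition 'uses solicitors' holds; material compliance findings open 0 ≤ 0 → met
3. registered adviser representatives 2 ≥ 2 → met
4. condition 'has custody of client assets' holds; Form ADV amendment 45 days ago vs limit 30 → not met
5. custody surprise examination 42 days ago vs limit 45 → met
6. fidelity bond $675,000 ≥ $425,000 → met
7. client complaints pending 2 > 1 → not met
Not met: 2 of 7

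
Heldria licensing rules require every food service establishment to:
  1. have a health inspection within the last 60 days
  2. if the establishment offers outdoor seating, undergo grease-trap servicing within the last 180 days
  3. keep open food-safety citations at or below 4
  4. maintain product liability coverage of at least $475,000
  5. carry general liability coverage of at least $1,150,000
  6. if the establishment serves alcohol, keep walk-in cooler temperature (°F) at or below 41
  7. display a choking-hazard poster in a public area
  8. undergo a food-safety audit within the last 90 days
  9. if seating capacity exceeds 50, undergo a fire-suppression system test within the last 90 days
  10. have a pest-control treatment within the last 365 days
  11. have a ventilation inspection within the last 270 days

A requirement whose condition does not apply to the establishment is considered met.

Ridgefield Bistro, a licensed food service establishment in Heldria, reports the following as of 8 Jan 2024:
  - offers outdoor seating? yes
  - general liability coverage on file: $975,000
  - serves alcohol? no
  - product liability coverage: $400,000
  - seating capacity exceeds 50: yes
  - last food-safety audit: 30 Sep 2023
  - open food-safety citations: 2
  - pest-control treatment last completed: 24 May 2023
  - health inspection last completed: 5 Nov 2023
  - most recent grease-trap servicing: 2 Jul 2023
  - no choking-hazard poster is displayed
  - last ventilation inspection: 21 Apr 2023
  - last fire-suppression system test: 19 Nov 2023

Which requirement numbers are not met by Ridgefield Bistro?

1, 2, 4, 5, 7, 8

1. health inspection 64 days ago vs limit 60 → not met
2. condition 'offers outdoor seating' holds; grease-trap servicing 190 days ago vs limit 180 → not met
3. open food-safety citations 2 ≤ 4 → met
4. product liability coverage $400,000 < $475,000 → not met
5. general liability coverage $975,000 < $1,150,000 → not met
6. condition 'serves alcohol' does not hold → requirement n/a → met
7. choking-hazard poster absent → not met
8. food-safety audit 100 days ago vs limit 90 → not met
9. condition 'seating capacity exceeds 50' holds; fire-suppression system test 50 days ago vs limit 90 → met
10. pest-control treatment 229 days ago vs limit 365 → met
11. ventilation inspection 262 days ago vs limit 270 → met
Not met: 1, 2, 4, 5, 7, 8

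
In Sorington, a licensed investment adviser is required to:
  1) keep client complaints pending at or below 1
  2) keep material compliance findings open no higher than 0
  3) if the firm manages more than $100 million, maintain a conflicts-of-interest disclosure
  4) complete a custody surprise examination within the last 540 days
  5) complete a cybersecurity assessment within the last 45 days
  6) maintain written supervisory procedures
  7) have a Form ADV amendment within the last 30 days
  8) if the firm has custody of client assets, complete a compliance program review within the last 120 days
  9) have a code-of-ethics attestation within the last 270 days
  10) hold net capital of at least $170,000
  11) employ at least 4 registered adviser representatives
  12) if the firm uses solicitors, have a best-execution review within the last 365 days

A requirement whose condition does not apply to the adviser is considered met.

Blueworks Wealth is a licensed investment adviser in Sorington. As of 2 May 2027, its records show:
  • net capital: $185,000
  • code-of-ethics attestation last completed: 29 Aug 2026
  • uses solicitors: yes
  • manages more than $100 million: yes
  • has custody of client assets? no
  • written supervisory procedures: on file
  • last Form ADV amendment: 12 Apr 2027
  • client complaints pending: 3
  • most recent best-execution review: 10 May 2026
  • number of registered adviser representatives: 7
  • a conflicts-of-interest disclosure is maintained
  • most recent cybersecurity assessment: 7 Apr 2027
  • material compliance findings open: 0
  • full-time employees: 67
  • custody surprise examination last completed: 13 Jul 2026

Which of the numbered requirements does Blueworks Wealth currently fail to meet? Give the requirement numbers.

1

1. client complaints pending 3 > 1 → not met
2. material compliance findings open 0 ≤ 0 → met
3. condition 'manages more than $100 million' holds; conflicts-of-interest disclosure present → met
4. custody surprise examination 293 days ago vs limit 540 → met
5. cybersecurity assessment 25 days ago vs limit 45 → met
6. written supervisory procedures present → met
7. Form ADV amendment 20 days ago vs limit 30 → met
8. condition 'has custody of client assets' does not hold → requirement n/a → met
9. code-of-ethics attestation 246 days ago vs limit 270 → met
10. net capital $185,000 ≥ $170,000 → met
11. registered adviser representatives 7 ≥ 4 → met
12. condition 'uses solicitors' holds; best-execution review 357 days ago vs limit 365 → met
Not met: 1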